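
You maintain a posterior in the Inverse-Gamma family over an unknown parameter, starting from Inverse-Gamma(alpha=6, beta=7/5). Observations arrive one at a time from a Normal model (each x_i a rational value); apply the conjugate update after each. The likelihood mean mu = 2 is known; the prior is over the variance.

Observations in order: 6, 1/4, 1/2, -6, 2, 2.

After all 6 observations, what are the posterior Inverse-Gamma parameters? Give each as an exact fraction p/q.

obs 1: x=6 → posterior Inverse-Gamma(13/2, 47/5)
obs 2: x=1/4 → posterior Inverse-Gamma(7, 1749/160)
obs 3: x=1/2 → posterior Inverse-Gamma(15/2, 1929/160)
obs 4: x=-6 → posterior Inverse-Gamma(8, 7049/160)
obs 5: x=2 → posterior Inverse-Gamma(17/2, 7049/160)
obs 6: x=2 → posterior Inverse-Gamma(9, 7049/160)

alpha=9, beta=7049/160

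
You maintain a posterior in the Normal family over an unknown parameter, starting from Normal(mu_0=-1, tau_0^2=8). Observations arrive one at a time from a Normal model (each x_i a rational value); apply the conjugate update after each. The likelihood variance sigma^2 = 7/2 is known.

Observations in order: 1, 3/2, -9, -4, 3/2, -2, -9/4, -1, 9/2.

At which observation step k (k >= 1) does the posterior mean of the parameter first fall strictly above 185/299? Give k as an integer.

k = 2

obs 1: x=1 → posterior Normal(9/23, 56/23)
obs 2: x=3/2 → posterior Normal(11/13, 56/39)
obs 3: x=-9 → posterior Normal(-111/55, 56/55)
obs 4: x=-4 → posterior Normal(-175/71, 56/71)
obs 5: x=3/2 → posterior Normal(-151/87, 56/87)
obs 6: x=-2 → posterior Normal(-183/103, 56/103)
obs 7: x=-9/4 → posterior Normal(-219/119, 8/17)
obs 8: x=-1 → posterior Normal(-47/27, 56/135)
obs 9: x=9/2 → posterior Normal(-163/151, 56/151)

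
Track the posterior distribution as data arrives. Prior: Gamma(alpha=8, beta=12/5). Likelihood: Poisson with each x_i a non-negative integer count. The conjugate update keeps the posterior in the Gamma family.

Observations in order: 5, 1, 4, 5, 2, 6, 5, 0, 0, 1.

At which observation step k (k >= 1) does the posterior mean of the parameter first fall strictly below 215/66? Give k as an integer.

k = 2

obs 1: x=5 → posterior Gamma(13, 17/5)
obs 2: x=1 → posterior Gamma(14, 22/5)
obs 3: x=4 → posterior Gamma(18, 27/5)
obs 4: x=5 → posterior Gamma(23, 32/5)
obs 5: x=2 → posterior Gamma(25, 37/5)
obs 6: x=6 → posterior Gamma(31, 42/5)
obs 7: x=5 → posterior Gamma(36, 47/5)
obs 8: x=0 → posterior Gamma(36, 52/5)
obs 9: x=0 → posterior Gamma(36, 57/5)
obs 10: x=1 → posterior Gamma(37, 62/5)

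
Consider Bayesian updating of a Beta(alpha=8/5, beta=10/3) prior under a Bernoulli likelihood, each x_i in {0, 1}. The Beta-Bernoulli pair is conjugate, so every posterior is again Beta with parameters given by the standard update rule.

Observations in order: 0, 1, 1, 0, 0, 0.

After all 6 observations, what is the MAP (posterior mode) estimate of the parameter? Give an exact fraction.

obs 1: x=0 → posterior Beta(8/5, 13/3)
obs 2: x=1 → posterior Beta(13/5, 13/3)
obs 3: x=1 → posterior Beta(18/5, 13/3)
obs 4: x=0 → posterior Beta(18/5, 16/3)
obs 5: x=0 → posterior Beta(18/5, 19/3)
obs 6: x=0 → posterior Beta(18/5, 22/3)

39/134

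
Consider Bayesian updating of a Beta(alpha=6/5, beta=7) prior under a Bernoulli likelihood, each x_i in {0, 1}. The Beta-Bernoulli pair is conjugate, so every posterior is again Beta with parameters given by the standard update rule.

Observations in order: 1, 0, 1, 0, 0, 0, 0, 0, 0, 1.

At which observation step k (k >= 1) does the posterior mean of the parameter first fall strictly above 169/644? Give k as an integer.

k = 3

obs 1: x=1 → posterior Beta(11/5, 7)
obs 2: x=0 → posterior Beta(11/5, 8)
obs 3: x=1 → posterior Beta(16/5, 8)
obs 4: x=0 → posterior Beta(16/5, 9)
obs 5: x=0 → posterior Beta(16/5, 10)
obs 6: x=0 → posterior Beta(16/5, 11)
obs 7: x=0 → posterior Beta(16/5, 12)
obs 8: x=0 → posterior Beta(16/5, 13)
obs 9: x=0 → posterior Beta(16/5, 14)
obs 10: x=1 → posterior Beta(21/5, 14)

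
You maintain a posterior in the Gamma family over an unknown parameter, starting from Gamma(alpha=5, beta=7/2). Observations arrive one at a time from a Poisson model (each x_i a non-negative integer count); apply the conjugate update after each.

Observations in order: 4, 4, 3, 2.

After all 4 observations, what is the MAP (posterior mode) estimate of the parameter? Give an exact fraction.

34/15

obs 1: x=4 → posterior Gamma(9, 9/2)
obs 2: x=4 → posterior Gamma(13, 11/2)
obs 3: x=3 → posterior Gamma(16, 13/2)
obs 4: x=2 → posterior Gamma(18, 15/2)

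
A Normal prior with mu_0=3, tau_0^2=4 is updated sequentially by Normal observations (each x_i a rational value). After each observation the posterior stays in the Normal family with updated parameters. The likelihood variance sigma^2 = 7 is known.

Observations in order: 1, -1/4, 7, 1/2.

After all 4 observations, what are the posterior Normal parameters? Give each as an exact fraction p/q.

obs 1: x=1 → posterior Normal(25/11, 28/11)
obs 2: x=-1/4 → posterior Normal(8/5, 28/15)
obs 3: x=7 → posterior Normal(52/19, 28/19)
obs 4: x=1/2 → posterior Normal(54/23, 28/23)

mu_0=54/23, tau_0^2=28/23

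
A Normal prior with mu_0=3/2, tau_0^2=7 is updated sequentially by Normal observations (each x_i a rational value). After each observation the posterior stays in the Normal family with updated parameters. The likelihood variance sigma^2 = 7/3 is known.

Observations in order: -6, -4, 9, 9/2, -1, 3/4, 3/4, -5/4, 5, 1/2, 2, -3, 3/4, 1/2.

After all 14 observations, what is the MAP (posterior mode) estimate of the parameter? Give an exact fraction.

obs 1: x=-6 → posterior Normal(-33/8, 7/4)
obs 2: x=-4 → posterior Normal(-57/14, 1)
obs 3: x=9 → posterior Normal(-3/20, 7/10)
obs 4: x=9/2 → posterior Normal(12/13, 7/13)
obs 5: x=-1 → posterior Normal(9/16, 7/16)
obs 6: x=3/4 → posterior Normal(45/76, 7/19)
obs 7: x=3/4 → posterior Normal(27/44, 7/22)
obs 8: x=-5/4 → posterior Normal(39/100, 7/25)
obs 9: x=5 → posterior Normal(99/112, 1/4)
obs 10: x=1/2 → posterior Normal(105/124, 7/31)
obs 11: x=2 → posterior Normal(129/136, 7/34)
obs 12: x=-3 → posterior Normal(93/148, 7/37)
obs 13: x=3/4 → posterior Normal(51/80, 7/40)
obs 14: x=1/2 → posterior Normal(27/43, 7/43)

27/43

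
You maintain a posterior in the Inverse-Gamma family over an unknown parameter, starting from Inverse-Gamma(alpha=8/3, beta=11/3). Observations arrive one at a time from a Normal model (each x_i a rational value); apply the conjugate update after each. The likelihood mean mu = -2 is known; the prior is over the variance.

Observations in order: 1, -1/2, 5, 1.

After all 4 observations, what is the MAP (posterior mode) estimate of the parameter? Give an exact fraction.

919/136

obs 1: x=1 → posterior Inverse-Gamma(19/6, 49/6)
obs 2: x=-1/2 → posterior Inverse-Gamma(11/3, 223/24)
obs 3: x=5 → posterior Inverse-Gamma(25/6, 811/24)
obs 4: x=1 → posterior Inverse-Gamma(14/3, 919/24)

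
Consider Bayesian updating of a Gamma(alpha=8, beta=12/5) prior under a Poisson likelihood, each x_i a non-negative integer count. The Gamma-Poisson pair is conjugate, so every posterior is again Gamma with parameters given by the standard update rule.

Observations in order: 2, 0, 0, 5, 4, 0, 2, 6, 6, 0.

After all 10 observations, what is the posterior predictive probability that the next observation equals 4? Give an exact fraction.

obs 1: x=2 → posterior Gamma(10, 17/5)
obs 2: x=0 → posterior Gamma(10, 22/5)
obs 3: x=0 → posterior Gamma(10, 27/5)
obs 4: x=5 → posterior Gamma(15, 32/5)
obs 5: x=4 → posterior Gamma(19, 37/5)
obs 6: x=0 → posterior Gamma(19, 42/5)
obs 7: x=2 → posterior Gamma(21, 47/5)
obs 8: x=6 → posterior Gamma(27, 52/5)
obs 9: x=6 → posterior Gamma(33, 57/5)
obs 10: x=0 → posterior Gamma(33, 62/5)

5187497866593394097428332041837368962058410516895509960563097600000/36708589715158079306312158856962101838057111073092849079204507042227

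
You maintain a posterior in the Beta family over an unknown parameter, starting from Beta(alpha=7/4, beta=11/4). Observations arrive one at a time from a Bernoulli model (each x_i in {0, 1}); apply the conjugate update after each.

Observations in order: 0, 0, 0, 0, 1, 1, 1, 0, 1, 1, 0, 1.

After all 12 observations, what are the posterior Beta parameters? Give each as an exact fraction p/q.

obs 1: x=0 → posterior Beta(7/4, 15/4)
obs 2: x=0 → posterior Beta(7/4, 19/4)
obs 3: x=0 → posterior Beta(7/4, 23/4)
obs 4: x=0 → posterior Beta(7/4, 27/4)
obs 5: x=1 → posterior Beta(11/4, 27/4)
obs 6: x=1 → posterior Beta(15/4, 27/4)
obs 7: x=1 → posterior Beta(19/4, 27/4)
obs 8: x=0 → posterior Beta(19/4, 31/4)
obs 9: x=1 → posterior Beta(23/4, 31/4)
obs 10: x=1 → posterior Beta(27/4, 31/4)
obs 11: x=0 → posterior Beta(27/4, 35/4)
obs 12: x=1 → posterior Beta(31/4, 35/4)

alpha=31/4, beta=35/4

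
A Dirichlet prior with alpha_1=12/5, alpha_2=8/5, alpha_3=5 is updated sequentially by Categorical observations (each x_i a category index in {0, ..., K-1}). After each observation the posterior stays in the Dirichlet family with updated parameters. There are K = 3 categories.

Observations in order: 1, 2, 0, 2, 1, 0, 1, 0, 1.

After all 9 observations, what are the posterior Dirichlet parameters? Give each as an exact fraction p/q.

alpha_1=27/5, alpha_2=28/5, alpha_3=7

obs 1: x=1 → posterior Dirichlet(12/5, 13/5, 5)
obs 2: x=2 → posterior Dirichlet(12/5, 13/5, 6)
obs 3: x=0 → posterior Dirichlet(17/5, 13/5, 6)
obs 4: x=2 → posterior Dirichlet(17/5, 13/5, 7)
obs 5: x=1 → posterior Dirichlet(17/5, 18/5, 7)
obs 6: x=0 → posterior Dirichlet(22/5, 18/5, 7)
obs 7: x=1 → posterior Dirichlet(22/5, 23/5, 7)
obs 8: x=0 → posterior Dirichlet(27/5, 23/5, 7)
obs 9: x=1 → posterior Dirichlet(27/5, 28/5, 7)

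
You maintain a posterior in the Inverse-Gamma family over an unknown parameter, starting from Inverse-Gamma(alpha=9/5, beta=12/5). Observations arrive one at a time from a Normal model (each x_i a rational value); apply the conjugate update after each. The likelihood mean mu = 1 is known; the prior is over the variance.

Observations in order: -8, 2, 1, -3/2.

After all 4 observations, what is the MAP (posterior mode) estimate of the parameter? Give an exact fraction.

obs 1: x=-8 → posterior Inverse-Gamma(23/10, 429/10)
obs 2: x=2 → posterior Inverse-Gamma(14/5, 217/5)
obs 3: x=1 → posterior Inverse-Gamma(33/10, 217/5)
obs 4: x=-3/2 → posterior Inverse-Gamma(19/5, 1861/40)

1861/192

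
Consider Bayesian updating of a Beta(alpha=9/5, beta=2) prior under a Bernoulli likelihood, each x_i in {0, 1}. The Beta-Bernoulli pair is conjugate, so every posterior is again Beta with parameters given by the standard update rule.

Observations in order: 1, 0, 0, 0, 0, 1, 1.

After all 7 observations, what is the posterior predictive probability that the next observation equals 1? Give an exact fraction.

obs 1: x=1 → posterior Beta(14/5, 2)
obs 2: x=0 → posterior Beta(14/5, 3)
obs 3: x=0 → posterior Beta(14/5, 4)
obs 4: x=0 → posterior Beta(14/5, 5)
obs 5: x=0 → posterior Beta(14/5, 6)
obs 6: x=1 → posterior Beta(19/5, 6)
obs 7: x=1 → posterior Beta(24/5, 6)

4/9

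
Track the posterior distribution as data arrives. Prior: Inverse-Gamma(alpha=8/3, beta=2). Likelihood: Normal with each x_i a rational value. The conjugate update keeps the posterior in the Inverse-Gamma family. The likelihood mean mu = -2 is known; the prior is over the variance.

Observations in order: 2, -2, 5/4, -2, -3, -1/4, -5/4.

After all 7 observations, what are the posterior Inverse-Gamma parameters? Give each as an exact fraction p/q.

obs 1: x=2 → posterior Inverse-Gamma(19/6, 10)
obs 2: x=-2 → posterior Inverse-Gamma(11/3, 10)
obs 3: x=5/4 → posterior Inverse-Gamma(25/6, 489/32)
obs 4: x=-2 → posterior Inverse-Gamma(14/3, 489/32)
obs 5: x=-3 → posterior Inverse-Gamma(31/6, 505/32)
obs 6: x=-1/4 → posterior Inverse-Gamma(17/3, 277/16)
obs 7: x=-5/4 → posterior Inverse-Gamma(37/6, 563/32)

alpha=37/6, beta=563/32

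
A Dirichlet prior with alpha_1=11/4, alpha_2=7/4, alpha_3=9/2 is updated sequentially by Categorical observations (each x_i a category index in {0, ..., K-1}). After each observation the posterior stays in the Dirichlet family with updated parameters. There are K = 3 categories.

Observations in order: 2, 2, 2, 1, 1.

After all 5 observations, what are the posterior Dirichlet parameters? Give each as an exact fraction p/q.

alpha_1=11/4, alpha_2=15/4, alpha_3=15/2

obs 1: x=2 → posterior Dirichlet(11/4, 7/4, 11/2)
obs 2: x=2 → posterior Dirichlet(11/4, 7/4, 13/2)
obs 3: x=2 → posterior Dirichlet(11/4, 7/4, 15/2)
obs 4: x=1 → posterior Dirichlet(11/4, 11/4, 15/2)
obs 5: x=1 → posterior Dirichlet(11/4, 15/4, 15/2)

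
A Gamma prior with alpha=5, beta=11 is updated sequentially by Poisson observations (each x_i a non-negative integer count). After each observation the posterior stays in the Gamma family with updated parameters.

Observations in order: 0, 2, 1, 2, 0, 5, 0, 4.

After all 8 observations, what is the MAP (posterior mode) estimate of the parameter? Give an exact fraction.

18/19

obs 1: x=0 → posterior Gamma(5, 12)
obs 2: x=2 → posterior Gamma(7, 13)
obs 3: x=1 → posterior Gamma(8, 14)
obs 4: x=2 → posterior Gamma(10, 15)
obs 5: x=0 → posterior Gamma(10, 16)
obs 6: x=5 → posterior Gamma(15, 17)
obs 7: x=0 → posterior Gamma(15, 18)
obs 8: x=4 → posterior Gamma(19, 19)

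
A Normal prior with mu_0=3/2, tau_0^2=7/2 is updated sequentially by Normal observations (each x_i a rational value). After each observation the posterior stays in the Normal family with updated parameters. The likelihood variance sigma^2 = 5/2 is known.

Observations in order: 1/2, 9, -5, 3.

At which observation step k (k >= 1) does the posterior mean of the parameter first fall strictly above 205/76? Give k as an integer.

k = 2

obs 1: x=1/2 → posterior Normal(11/12, 35/24)
obs 2: x=9 → posterior Normal(74/19, 35/38)
obs 3: x=-5 → posterior Normal(3/2, 35/52)
obs 4: x=3 → posterior Normal(20/11, 35/66)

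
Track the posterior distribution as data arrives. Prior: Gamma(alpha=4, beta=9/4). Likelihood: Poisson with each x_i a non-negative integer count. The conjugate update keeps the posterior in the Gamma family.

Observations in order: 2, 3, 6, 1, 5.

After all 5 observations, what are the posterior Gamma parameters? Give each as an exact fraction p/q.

obs 1: x=2 → posterior Gamma(6, 13/4)
obs 2: x=3 → posterior Gamma(9, 17/4)
obs 3: x=6 → posterior Gamma(15, 21/4)
obs 4: x=1 → posterior Gamma(16, 25/4)
obs 5: x=5 → posterior Gamma(21, 29/4)

alpha=21, beta=29/4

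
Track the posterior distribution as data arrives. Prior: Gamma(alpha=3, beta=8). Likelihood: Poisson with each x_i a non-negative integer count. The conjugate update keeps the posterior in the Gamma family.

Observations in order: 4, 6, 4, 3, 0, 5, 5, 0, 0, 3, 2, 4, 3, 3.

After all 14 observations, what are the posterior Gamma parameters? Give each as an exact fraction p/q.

obs 1: x=4 → posterior Gamma(7, 9)
obs 2: x=6 → posterior Gamma(13, 10)
obs 3: x=4 → posterior Gamma(17, 11)
obs 4: x=3 → posterior Gamma(20, 12)
obs 5: x=0 → posterior Gamma(20, 13)
obs 6: x=5 → posterior Gamma(25, 14)
obs 7: x=5 → posterior Gamma(30, 15)
obs 8: x=0 → posterior Gamma(30, 16)
obs 9: x=0 → posterior Gamma(30, 17)
obs 10: x=3 → posterior Gamma(33, 18)
obs 11: x=2 → posterior Gamma(35, 19)
obs 12: x=4 → posterior Gamma(39, 20)
obs 13: x=3 → posterior Gamma(42, 21)
obs 14: x=3 → posterior Gamma(45, 22)

alpha=45, beta=22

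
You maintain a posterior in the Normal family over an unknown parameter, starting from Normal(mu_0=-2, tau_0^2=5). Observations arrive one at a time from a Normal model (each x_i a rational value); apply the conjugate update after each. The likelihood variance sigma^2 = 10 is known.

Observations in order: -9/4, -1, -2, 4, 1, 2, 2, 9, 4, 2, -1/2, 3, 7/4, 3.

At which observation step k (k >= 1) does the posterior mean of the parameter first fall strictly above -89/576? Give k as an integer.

k = 7

obs 1: x=-9/4 → posterior Normal(-25/12, 10/3)
obs 2: x=-1 → posterior Normal(-29/16, 5/2)
obs 3: x=-2 → posterior Normal(-37/20, 2)
obs 4: x=4 → posterior Normal(-7/8, 5/3)
obs 5: x=1 → posterior Normal(-17/28, 10/7)
obs 6: x=2 → posterior Normal(-9/32, 5/4)
obs 7: x=2 → posterior Normal(-1/36, 10/9)
obs 8: x=9 → posterior Normal(7/8, 1)
obs 9: x=4 → posterior Normal(51/44, 10/11)
obs 10: x=2 → posterior Normal(59/48, 5/6)
obs 11: x=-1/2 → posterior Normal(57/52, 10/13)
obs 12: x=3 → posterior Normal(69/56, 5/7)
obs 13: x=7/4 → posterior Normal(19/15, 2/3)
obs 14: x=3 → posterior Normal(11/8, 5/8)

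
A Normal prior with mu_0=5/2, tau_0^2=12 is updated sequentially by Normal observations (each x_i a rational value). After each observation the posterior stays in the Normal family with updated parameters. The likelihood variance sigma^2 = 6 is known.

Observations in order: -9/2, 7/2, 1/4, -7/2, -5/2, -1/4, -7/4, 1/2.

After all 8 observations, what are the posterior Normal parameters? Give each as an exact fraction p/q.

obs 1: x=-9/2 → posterior Normal(-13/6, 4)
obs 2: x=7/2 → posterior Normal(1/10, 12/5)
obs 3: x=1/4 → posterior Normal(1/7, 12/7)
obs 4: x=-7/2 → posterior Normal(-2/3, 4/3)
obs 5: x=-5/2 → posterior Normal(-1, 12/11)
obs 6: x=-1/4 → posterior Normal(-23/26, 12/13)
obs 7: x=-7/4 → posterior Normal(-1, 4/5)
obs 8: x=1/2 → posterior Normal(-14/17, 12/17)

mu_0=-14/17, tau_0^2=12/17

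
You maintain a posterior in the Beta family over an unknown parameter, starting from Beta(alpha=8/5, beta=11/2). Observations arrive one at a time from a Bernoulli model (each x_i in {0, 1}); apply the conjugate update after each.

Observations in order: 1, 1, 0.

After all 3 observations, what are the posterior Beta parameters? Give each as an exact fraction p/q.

obs 1: x=1 → posterior Beta(13/5, 11/2)
obs 2: x=1 → posterior Beta(18/5, 11/2)
obs 3: x=0 → posterior Beta(18/5, 13/2)

alpha=18/5, beta=13/2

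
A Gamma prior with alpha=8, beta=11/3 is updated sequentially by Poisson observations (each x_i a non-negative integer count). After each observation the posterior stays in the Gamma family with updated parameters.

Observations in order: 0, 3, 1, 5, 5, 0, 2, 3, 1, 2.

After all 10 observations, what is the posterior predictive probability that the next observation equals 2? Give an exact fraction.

10120714269476643141685317137641887492710451820186185/38948043605095874909133313198566681249887133248782336

obs 1: x=0 → posterior Gamma(8, 14/3)
obs 2: x=3 → posterior Gamma(11, 17/3)
obs 3: x=1 → posterior Gamma(12, 20/3)
obs 4: x=5 → posterior Gamma(17, 23/3)
obs 5: x=5 → posterior Gamma(22, 26/3)
obs 6: x=0 → posterior Gamma(22, 29/3)
obs 7: x=2 → posterior Gamma(24, 32/3)
obs 8: x=3 → posterior Gamma(27, 35/3)
obs 9: x=1 → posterior Gamma(28, 38/3)
obs 10: x=2 → posterior Gamma(30, 41/3)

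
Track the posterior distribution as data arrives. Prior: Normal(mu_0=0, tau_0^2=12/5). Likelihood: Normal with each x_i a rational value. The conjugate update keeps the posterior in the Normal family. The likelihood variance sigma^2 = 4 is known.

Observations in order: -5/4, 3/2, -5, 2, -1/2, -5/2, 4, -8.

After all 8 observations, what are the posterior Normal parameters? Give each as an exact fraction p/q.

mu_0=-117/116, tau_0^2=12/29

obs 1: x=-5/4 → posterior Normal(-15/32, 3/2)
obs 2: x=3/2 → posterior Normal(3/44, 12/11)
obs 3: x=-5 → posterior Normal(-57/56, 6/7)
obs 4: x=2 → posterior Normal(-33/68, 12/17)
obs 5: x=-1/2 → posterior Normal(-39/80, 3/5)
obs 6: x=-5/2 → posterior Normal(-3/4, 12/23)
obs 7: x=4 → posterior Normal(-21/104, 6/13)
obs 8: x=-8 → posterior Normal(-117/116, 12/29)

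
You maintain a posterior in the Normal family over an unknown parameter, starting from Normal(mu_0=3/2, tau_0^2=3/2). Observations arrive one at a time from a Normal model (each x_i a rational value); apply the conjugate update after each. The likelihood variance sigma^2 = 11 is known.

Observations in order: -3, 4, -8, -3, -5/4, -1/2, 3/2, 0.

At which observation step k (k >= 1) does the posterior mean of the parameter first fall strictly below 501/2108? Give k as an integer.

obs 1: x=-3 → posterior Normal(24/25, 33/25)
obs 2: x=4 → posterior Normal(9/7, 33/28)
obs 3: x=-8 → posterior Normal(12/31, 33/31)
obs 4: x=-3 → posterior Normal(3/34, 33/34)
obs 5: x=-5/4 → posterior Normal(-3/148, 33/37)
obs 6: x=-1/2 → posterior Normal(-9/160, 33/40)
obs 7: x=3/2 → posterior Normal(9/172, 33/43)
obs 8: x=0 → posterior Normal(9/184, 33/46)

k = 4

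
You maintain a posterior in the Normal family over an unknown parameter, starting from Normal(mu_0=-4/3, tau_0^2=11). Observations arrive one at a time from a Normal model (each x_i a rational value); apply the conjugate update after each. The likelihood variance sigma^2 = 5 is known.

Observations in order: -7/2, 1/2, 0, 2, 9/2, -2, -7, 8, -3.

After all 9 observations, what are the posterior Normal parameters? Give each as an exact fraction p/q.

obs 1: x=-7/2 → posterior Normal(-271/96, 55/16)
obs 2: x=1/2 → posterior Normal(-119/81, 55/27)
obs 3: x=0 → posterior Normal(-119/114, 55/38)
obs 4: x=2 → posterior Normal(-53/147, 55/49)
obs 5: x=9/2 → posterior Normal(191/360, 11/12)
obs 6: x=-2 → posterior Normal(59/426, 55/71)
obs 7: x=-7 → posterior Normal(-403/492, 55/82)
obs 8: x=8 → posterior Normal(125/558, 55/93)
obs 9: x=-3 → posterior Normal(-73/624, 55/104)

mu_0=-73/624, tau_0^2=55/104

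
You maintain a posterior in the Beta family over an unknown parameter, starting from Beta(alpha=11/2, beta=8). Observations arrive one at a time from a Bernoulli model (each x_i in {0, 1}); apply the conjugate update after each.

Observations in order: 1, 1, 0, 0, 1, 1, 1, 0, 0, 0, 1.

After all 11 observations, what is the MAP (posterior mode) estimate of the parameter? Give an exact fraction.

7/15

obs 1: x=1 → posterior Beta(13/2, 8)
obs 2: x=1 → posterior Beta(15/2, 8)
obs 3: x=0 → posterior Beta(15/2, 9)
obs 4: x=0 → posterior Beta(15/2, 10)
obs 5: x=1 → posterior Beta(17/2, 10)
obs 6: x=1 → posterior Beta(19/2, 10)
obs 7: x=1 → posterior Beta(21/2, 10)
obs 8: x=0 → posterior Beta(21/2, 11)
obs 9: x=0 → posterior Beta(21/2, 12)
obs 10: x=0 → posterior Beta(21/2, 13)
obs 11: x=1 → posterior Beta(23/2, 13)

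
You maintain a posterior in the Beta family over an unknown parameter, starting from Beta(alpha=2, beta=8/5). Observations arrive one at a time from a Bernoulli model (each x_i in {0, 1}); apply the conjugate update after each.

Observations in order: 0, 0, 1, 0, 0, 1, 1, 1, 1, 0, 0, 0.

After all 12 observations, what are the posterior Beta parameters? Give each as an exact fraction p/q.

obs 1: x=0 → posterior Beta(2, 13/5)
obs 2: x=0 → posterior Beta(2, 18/5)
obs 3: x=1 → posterior Beta(3, 18/5)
obs 4: x=0 → posterior Beta(3, 23/5)
obs 5: x=0 → posterior Beta(3, 28/5)
obs 6: x=1 → posterior Beta(4, 28/5)
obs 7: x=1 → posterior Beta(5, 28/5)
obs 8: x=1 → posterior Beta(6, 28/5)
obs 9: x=1 → posterior Beta(7, 28/5)
obs 10: x=0 → posterior Beta(7, 33/5)
obs 11: x=0 → posterior Beta(7, 38/5)
obs 12: x=0 → posterior Beta(7, 43/5)

alpha=7, beta=43/5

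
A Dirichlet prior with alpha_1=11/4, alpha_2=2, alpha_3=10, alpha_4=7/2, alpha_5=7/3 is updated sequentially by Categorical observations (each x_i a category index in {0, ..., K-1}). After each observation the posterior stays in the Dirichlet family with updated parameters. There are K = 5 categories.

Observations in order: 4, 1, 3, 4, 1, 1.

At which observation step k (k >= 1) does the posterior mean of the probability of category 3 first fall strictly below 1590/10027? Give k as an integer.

k = 2

obs 1: x=4 → posterior Dirichlet(11/4, 2, 10, 7/2, 10/3)
obs 2: x=1 → posterior Dirichlet(11/4, 3, 10, 7/2, 10/3)
obs 3: x=3 → posterior Dirichlet(11/4, 3, 10, 9/2, 10/3)
obs 4: x=4 → posterior Dirichlet(11/4, 3, 10, 9/2, 13/3)
obs 5: x=1 → posterior Dirichlet(11/4, 4, 10, 9/2, 13/3)
obs 6: x=1 → posterior Dirichlet(11/4, 5, 10, 9/2, 13/3)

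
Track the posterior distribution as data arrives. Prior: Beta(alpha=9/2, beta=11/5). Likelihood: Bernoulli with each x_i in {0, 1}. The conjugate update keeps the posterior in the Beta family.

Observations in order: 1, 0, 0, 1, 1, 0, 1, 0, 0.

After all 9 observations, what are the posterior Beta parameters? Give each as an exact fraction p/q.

obs 1: x=1 → posterior Beta(11/2, 11/5)
obs 2: x=0 → posterior Beta(11/2, 16/5)
obs 3: x=0 → posterior Beta(11/2, 21/5)
obs 4: x=1 → posterior Beta(13/2, 21/5)
obs 5: x=1 → posterior Beta(15/2, 21/5)
obs 6: x=0 → posterior Beta(15/2, 26/5)
obs 7: x=1 → posterior Beta(17/2, 26/5)
obs 8: x=0 → posterior Beta(17/2, 31/5)
obs 9: x=0 → posterior Beta(17/2, 36/5)

alpha=17/2, beta=36/5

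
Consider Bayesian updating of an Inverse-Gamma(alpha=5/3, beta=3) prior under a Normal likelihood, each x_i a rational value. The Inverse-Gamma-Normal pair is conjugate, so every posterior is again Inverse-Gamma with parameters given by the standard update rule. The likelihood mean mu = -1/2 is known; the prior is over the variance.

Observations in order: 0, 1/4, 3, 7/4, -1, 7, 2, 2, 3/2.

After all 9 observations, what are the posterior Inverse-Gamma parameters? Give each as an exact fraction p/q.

alpha=37/6, beta=777/16

obs 1: x=0 → posterior Inverse-Gamma(13/6, 25/8)
obs 2: x=1/4 → posterior Inverse-Gamma(8/3, 109/32)
obs 3: x=3 → posterior Inverse-Gamma(19/6, 305/32)
obs 4: x=7/4 → posterior Inverse-Gamma(11/3, 193/16)
obs 5: x=-1 → posterior Inverse-Gamma(25/6, 195/16)
obs 6: x=7 → posterior Inverse-Gamma(14/3, 645/16)
obs 7: x=2 → posterior Inverse-Gamma(31/6, 695/16)
obs 8: x=2 → posterior Inverse-Gamma(17/3, 745/16)
obs 9: x=3/2 → posterior Inverse-Gamma(37/6, 777/16)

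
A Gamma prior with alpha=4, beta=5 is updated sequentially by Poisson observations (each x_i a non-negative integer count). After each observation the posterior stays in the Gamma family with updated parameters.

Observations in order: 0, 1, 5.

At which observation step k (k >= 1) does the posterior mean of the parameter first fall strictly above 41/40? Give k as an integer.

k = 3

obs 1: x=0 → posterior Gamma(4, 6)
obs 2: x=1 → posterior Gamma(5, 7)
obs 3: x=5 → posterior Gamma(10, 8)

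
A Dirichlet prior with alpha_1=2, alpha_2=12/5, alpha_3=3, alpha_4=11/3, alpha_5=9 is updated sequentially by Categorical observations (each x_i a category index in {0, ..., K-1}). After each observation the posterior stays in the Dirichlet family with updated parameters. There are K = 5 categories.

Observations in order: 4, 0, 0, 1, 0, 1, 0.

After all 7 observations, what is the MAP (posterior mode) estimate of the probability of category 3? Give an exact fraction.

obs 1: x=4 → posterior Dirichlet(2, 12/5, 3, 11/3, 10)
obs 2: x=0 → posterior Dirichlet(3, 12/5, 3, 11/3, 10)
obs 3: x=0 → posterior Dirichlet(4, 12/5, 3, 11/3, 10)
obs 4: x=1 → posterior Dirichlet(4, 17/5, 3, 11/3, 10)
obs 5: x=0 → posterior Dirichlet(5, 17/5, 3, 11/3, 10)
obs 6: x=1 → posterior Dirichlet(5, 22/5, 3, 11/3, 10)
obs 7: x=0 → posterior Dirichlet(6, 22/5, 3, 11/3, 10)

40/331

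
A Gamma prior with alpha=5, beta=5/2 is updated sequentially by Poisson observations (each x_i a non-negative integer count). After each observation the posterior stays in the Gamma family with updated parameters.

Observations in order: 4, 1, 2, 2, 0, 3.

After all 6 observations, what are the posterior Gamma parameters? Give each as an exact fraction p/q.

alpha=17, beta=17/2

obs 1: x=4 → posterior Gamma(9, 7/2)
obs 2: x=1 → posterior Gamma(10, 9/2)
obs 3: x=2 → posterior Gamma(12, 11/2)
obs 4: x=2 → posterior Gamma(14, 13/2)
obs 5: x=0 → posterior Gamma(14, 15/2)
obs 6: x=3 → posterior Gamma(17, 17/2)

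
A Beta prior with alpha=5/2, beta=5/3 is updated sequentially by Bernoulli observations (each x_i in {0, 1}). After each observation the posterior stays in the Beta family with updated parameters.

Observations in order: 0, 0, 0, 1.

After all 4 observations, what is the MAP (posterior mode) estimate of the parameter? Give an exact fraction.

15/37

obs 1: x=0 → posterior Beta(5/2, 8/3)
obs 2: x=0 → posterior Beta(5/2, 11/3)
obs 3: x=0 → posterior Beta(5/2, 14/3)
obs 4: x=1 → posterior Beta(7/2, 14/3)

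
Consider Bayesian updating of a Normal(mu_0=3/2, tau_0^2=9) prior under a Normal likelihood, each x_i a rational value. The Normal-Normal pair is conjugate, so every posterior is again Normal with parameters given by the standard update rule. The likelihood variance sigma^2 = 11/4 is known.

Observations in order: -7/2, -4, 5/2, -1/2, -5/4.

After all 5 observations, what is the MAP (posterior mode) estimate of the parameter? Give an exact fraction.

-453/382

obs 1: x=-7/2 → posterior Normal(-219/94, 99/47)
obs 2: x=-4 → posterior Normal(-507/166, 99/83)
obs 3: x=5/2 → posterior Normal(-327/238, 99/119)
obs 4: x=-1/2 → posterior Normal(-363/310, 99/155)
obs 5: x=-5/4 → posterior Normal(-453/382, 99/191)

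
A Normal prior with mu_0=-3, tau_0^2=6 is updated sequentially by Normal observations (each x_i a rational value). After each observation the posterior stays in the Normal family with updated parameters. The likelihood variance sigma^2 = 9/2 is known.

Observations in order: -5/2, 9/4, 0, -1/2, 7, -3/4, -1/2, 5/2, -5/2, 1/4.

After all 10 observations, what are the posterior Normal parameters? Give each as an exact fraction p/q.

mu_0=12/43, tau_0^2=18/43

obs 1: x=-5/2 → posterior Normal(-19/7, 18/7)
obs 2: x=9/4 → posterior Normal(-10/11, 18/11)
obs 3: x=0 → posterior Normal(-2/3, 6/5)
obs 4: x=-1/2 → posterior Normal(-12/19, 18/19)
obs 5: x=7 → posterior Normal(16/23, 18/23)
obs 6: x=-3/4 → posterior Normal(13/27, 2/3)
obs 7: x=-1/2 → posterior Normal(11/31, 18/31)
obs 8: x=5/2 → posterior Normal(3/5, 18/35)
obs 9: x=-5/2 → posterior Normal(11/39, 6/13)
obs 10: x=1/4 → posterior Normal(12/43, 18/43)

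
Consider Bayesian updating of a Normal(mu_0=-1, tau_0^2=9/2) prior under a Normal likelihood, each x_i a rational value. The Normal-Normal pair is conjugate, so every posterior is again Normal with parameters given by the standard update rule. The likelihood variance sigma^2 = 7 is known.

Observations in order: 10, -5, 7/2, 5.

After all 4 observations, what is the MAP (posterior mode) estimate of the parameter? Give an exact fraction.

43/20

obs 1: x=10 → posterior Normal(76/23, 63/23)
obs 2: x=-5 → posterior Normal(31/32, 63/32)
obs 3: x=7/2 → posterior Normal(125/82, 63/41)
obs 4: x=5 → posterior Normal(43/20, 63/50)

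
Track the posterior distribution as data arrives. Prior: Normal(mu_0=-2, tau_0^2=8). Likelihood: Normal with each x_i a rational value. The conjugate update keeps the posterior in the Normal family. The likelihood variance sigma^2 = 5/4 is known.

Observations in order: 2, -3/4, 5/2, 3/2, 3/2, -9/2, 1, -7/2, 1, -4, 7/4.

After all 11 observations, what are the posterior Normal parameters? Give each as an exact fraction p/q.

mu_0=-58/357, tau_0^2=40/357

obs 1: x=2 → posterior Normal(54/37, 40/37)
obs 2: x=-3/4 → posterior Normal(10/23, 40/69)
obs 3: x=5/2 → posterior Normal(110/101, 40/101)
obs 4: x=3/2 → posterior Normal(158/133, 40/133)
obs 5: x=3/2 → posterior Normal(206/165, 8/33)
obs 6: x=-9/2 → posterior Normal(62/197, 40/197)
obs 7: x=1 → posterior Normal(94/229, 40/229)
obs 8: x=-7/2 → posterior Normal(-2/29, 40/261)
obs 9: x=1 → posterior Normal(14/293, 40/293)
obs 10: x=-4 → posterior Normal(-114/325, 8/65)
obs 11: x=7/4 → posterior Normal(-58/357, 40/357)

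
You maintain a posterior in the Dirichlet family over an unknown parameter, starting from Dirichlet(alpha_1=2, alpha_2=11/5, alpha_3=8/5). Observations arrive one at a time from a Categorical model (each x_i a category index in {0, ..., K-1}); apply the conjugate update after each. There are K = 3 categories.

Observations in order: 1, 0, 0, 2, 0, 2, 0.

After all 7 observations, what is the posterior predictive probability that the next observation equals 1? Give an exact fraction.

1/4

obs 1: x=1 → posterior Dirichlet(2, 16/5, 8/5)
obs 2: x=0 → posterior Dirichlet(3, 16/5, 8/5)
obs 3: x=0 → posterior Dirichlet(4, 16/5, 8/5)
obs 4: x=2 → posterior Dirichlet(4, 16/5, 13/5)
obs 5: x=0 → posterior Dirichlet(5, 16/5, 13/5)
obs 6: x=2 → posterior Dirichlet(5, 16/5, 18/5)
obs 7: x=0 → posterior Dirichlet(6, 16/5, 18/5)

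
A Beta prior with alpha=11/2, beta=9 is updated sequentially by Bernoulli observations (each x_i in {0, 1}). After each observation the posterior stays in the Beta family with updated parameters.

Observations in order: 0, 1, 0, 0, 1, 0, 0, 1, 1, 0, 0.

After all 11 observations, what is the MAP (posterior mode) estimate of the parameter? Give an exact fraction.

17/47

obs 1: x=0 → posterior Beta(11/2, 10)
obs 2: x=1 → posterior Beta(13/2, 10)
obs 3: x=0 → posterior Beta(13/2, 11)
obs 4: x=0 → posterior Beta(13/2, 12)
obs 5: x=1 → posterior Beta(15/2, 12)
obs 6: x=0 → posterior Beta(15/2, 13)
obs 7: x=0 → posterior Beta(15/2, 14)
obs 8: x=1 → posterior Beta(17/2, 14)
obs 9: x=1 → posterior Beta(19/2, 14)
obs 10: x=0 → posterior Beta(19/2, 15)
obs 11: x=0 → posterior Beta(19/2, 16)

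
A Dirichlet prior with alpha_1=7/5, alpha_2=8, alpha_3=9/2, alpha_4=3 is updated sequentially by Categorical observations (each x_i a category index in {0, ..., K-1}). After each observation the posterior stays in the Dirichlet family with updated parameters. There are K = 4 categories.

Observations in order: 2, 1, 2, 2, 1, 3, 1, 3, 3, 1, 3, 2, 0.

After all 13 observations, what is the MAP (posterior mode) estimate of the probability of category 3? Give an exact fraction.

60/259

obs 1: x=2 → posterior Dirichlet(7/5, 8, 11/2, 3)
obs 2: x=1 → posterior Dirichlet(7/5, 9, 11/2, 3)
obs 3: x=2 → posterior Dirichlet(7/5, 9, 13/2, 3)
obs 4: x=2 → posterior Dirichlet(7/5, 9, 15/2, 3)
obs 5: x=1 → posterior Dirichlet(7/5, 10, 15/2, 3)
obs 6: x=3 → posterior Dirichlet(7/5, 10, 15/2, 4)
obs 7: x=1 → posterior Dirichlet(7/5, 11, 15/2, 4)
obs 8: x=3 → posterior Dirichlet(7/5, 11, 15/2, 5)
obs 9: x=3 → posterior Dirichlet(7/5, 11, 15/2, 6)
obs 10: x=1 → posterior Dirichlet(7/5, 12, 15/2, 6)
obs 11: x=3 → posterior Dirichlet(7/5, 12, 15/2, 7)
obs 12: x=2 → posterior Dirichlet(7/5, 12, 17/2, 7)
obs 13: x=0 → posterior Dirichlet(12/5, 12, 17/2, 7)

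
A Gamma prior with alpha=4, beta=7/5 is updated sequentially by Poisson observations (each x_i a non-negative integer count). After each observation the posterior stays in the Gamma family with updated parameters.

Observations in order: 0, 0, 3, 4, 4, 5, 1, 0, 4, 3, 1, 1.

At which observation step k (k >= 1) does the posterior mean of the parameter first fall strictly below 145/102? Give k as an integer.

obs 1: x=0 → posterior Gamma(4, 12/5)
obs 2: x=0 → posterior Gamma(4, 17/5)
obs 3: x=3 → posterior Gamma(7, 22/5)
obs 4: x=4 → posterior Gamma(11, 27/5)
obs 5: x=4 → posterior Gamma(15, 32/5)
obs 6: x=5 → posterior Gamma(20, 37/5)
obs 7: x=1 → posterior Gamma(21, 42/5)
obs 8: x=0 → posterior Gamma(21, 47/5)
obs 9: x=4 → posterior Gamma(25, 52/5)
obs 10: x=3 → posterior Gamma(28, 57/5)
obs 11: x=1 → posterior Gamma(29, 62/5)
obs 12: x=1 → posterior Gamma(30, 67/5)

k = 2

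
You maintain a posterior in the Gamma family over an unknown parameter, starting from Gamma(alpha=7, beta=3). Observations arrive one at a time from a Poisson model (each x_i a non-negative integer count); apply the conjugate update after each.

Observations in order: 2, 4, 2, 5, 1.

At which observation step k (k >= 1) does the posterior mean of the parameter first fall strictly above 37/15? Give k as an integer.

obs 1: x=2 → posterior Gamma(9, 4)
obs 2: x=4 → posterior Gamma(13, 5)
obs 3: x=2 → posterior Gamma(15, 6)
obs 4: x=5 → posterior Gamma(20, 7)
obs 5: x=1 → posterior Gamma(21, 8)

k = 2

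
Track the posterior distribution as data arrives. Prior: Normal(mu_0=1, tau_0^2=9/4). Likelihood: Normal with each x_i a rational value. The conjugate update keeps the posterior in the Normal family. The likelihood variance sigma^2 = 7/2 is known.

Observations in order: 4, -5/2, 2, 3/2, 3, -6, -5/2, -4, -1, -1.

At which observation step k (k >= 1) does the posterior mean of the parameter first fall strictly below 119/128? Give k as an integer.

obs 1: x=4 → posterior Normal(50/23, 63/46)
obs 2: x=-5/2 → posterior Normal(55/64, 63/64)
obs 3: x=2 → posterior Normal(91/82, 63/82)
obs 4: x=3/2 → posterior Normal(59/50, 63/100)
obs 5: x=3 → posterior Normal(86/59, 63/118)
obs 6: x=-6 → posterior Normal(8/17, 63/136)
obs 7: x=-5/2 → posterior Normal(19/154, 9/22)
obs 8: x=-4 → posterior Normal(-53/172, 63/172)
obs 9: x=-1 → posterior Normal(-71/190, 63/190)
obs 10: x=-1 → posterior Normal(-89/208, 63/208)

k = 2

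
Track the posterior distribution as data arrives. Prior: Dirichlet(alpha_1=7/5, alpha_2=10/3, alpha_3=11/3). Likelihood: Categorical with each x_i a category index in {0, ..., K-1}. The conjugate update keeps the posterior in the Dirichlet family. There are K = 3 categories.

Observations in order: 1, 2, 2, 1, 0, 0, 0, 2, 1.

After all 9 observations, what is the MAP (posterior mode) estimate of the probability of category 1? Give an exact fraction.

10/27

obs 1: x=1 → posterior Dirichlet(7/5, 13/3, 11/3)
obs 2: x=2 → posterior Dirichlet(7/5, 13/3, 14/3)
obs 3: x=2 → posterior Dirichlet(7/5, 13/3, 17/3)
obs 4: x=1 → posterior Dirichlet(7/5, 16/3, 17/3)
obs 5: x=0 → posterior Dirichlet(12/5, 16/3, 17/3)
obs 6: x=0 → posterior Dirichlet(17/5, 16/3, 17/3)
obs 7: x=0 → posterior Dirichlet(22/5, 16/3, 17/3)
obs 8: x=2 → posterior Dirichlet(22/5, 16/3, 20/3)
obs 9: x=1 → posterior Dirichlet(22/5, 19/3, 20/3)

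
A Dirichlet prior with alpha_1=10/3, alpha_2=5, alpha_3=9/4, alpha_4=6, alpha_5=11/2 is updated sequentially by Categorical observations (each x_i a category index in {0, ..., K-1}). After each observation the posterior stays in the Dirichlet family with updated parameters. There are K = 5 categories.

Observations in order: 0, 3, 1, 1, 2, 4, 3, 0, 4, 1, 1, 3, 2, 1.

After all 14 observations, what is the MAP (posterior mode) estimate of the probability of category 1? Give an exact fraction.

obs 1: x=0 → posterior Dirichlet(13/3, 5, 9/4, 6, 11/2)
obs 2: x=3 → posterior Dirichlet(13/3, 5, 9/4, 7, 11/2)
obs 3: x=1 → posterior Dirichlet(13/3, 6, 9/4, 7, 11/2)
obs 4: x=1 → posterior Dirichlet(13/3, 7, 9/4, 7, 11/2)
obs 5: x=2 → posterior Dirichlet(13/3, 7, 13/4, 7, 11/2)
obs 6: x=4 → posterior Dirichlet(13/3, 7, 13/4, 7, 13/2)
obs 7: x=3 → posterior Dirichlet(13/3, 7, 13/4, 8, 13/2)
obs 8: x=0 → posterior Dirichlet(16/3, 7, 13/4, 8, 13/2)
obs 9: x=4 → posterior Dirichlet(16/3, 7, 13/4, 8, 15/2)
obs 10: x=1 → posterior Dirichlet(16/3, 8, 13/4, 8, 15/2)
obs 11: x=1 → posterior Dirichlet(16/3, 9, 13/4, 8, 15/2)
obs 12: x=3 → posterior Dirichlet(16/3, 9, 13/4, 9, 15/2)
obs 13: x=2 → posterior Dirichlet(16/3, 9, 17/4, 9, 15/2)
obs 14: x=1 → posterior Dirichlet(16/3, 10, 17/4, 9, 15/2)

108/373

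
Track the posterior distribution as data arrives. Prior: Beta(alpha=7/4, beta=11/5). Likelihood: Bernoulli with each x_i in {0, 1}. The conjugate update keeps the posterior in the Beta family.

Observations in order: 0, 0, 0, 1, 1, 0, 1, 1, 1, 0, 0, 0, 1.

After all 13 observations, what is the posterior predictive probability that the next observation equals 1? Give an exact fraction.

obs 1: x=0 → posterior Beta(7/4, 16/5)
obs 2: x=0 → posterior Beta(7/4, 21/5)
obs 3: x=0 → posterior Beta(7/4, 26/5)
obs 4: x=1 → posterior Beta(11/4, 26/5)
obs 5: x=1 → posterior Beta(15/4, 26/5)
obs 6: x=0 → posterior Beta(15/4, 31/5)
obs 7: x=1 → posterior Beta(19/4, 31/5)
obs 8: x=1 → posterior Beta(23/4, 31/5)
obs 9: x=1 → posterior Beta(27/4, 31/5)
obs 10: x=0 → posterior Beta(27/4, 36/5)
obs 11: x=0 → posterior Beta(27/4, 41/5)
obs 12: x=0 → posterior Beta(27/4, 46/5)
obs 13: x=1 → posterior Beta(31/4, 46/5)

155/339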